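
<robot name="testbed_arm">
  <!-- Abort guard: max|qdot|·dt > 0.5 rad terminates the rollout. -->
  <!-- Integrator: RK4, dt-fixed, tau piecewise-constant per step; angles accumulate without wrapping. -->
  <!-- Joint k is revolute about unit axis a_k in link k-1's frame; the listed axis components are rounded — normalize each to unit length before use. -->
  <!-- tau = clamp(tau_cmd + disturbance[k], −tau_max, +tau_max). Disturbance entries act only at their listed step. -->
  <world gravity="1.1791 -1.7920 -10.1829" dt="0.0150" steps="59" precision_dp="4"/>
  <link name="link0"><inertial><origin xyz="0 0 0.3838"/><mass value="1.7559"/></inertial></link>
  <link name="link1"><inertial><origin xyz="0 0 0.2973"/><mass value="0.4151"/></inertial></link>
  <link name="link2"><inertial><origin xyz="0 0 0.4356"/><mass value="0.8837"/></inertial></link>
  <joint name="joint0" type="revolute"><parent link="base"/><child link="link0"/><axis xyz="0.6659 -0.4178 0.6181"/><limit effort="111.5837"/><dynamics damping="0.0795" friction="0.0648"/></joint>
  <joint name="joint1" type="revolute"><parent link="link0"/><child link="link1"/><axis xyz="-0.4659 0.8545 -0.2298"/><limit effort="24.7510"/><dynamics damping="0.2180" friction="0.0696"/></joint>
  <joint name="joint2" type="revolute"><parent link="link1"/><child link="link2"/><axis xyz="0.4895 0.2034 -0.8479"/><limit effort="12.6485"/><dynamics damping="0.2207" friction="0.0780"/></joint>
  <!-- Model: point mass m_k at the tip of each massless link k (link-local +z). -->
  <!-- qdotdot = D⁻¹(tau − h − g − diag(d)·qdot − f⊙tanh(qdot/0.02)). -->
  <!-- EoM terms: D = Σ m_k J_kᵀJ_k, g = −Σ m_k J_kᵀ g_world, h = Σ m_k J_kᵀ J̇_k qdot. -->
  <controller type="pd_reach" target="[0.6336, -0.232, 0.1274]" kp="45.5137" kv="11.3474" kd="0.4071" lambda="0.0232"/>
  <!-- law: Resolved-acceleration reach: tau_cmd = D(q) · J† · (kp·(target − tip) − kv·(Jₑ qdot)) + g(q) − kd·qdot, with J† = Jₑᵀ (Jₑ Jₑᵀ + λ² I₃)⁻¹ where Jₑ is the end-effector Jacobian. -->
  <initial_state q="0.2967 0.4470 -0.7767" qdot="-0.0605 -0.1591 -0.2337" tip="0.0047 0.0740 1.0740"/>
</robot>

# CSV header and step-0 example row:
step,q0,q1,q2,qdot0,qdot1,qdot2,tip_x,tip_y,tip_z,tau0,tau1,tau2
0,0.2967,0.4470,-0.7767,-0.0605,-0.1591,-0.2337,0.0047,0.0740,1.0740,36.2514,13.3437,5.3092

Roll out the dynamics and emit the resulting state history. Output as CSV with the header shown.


step,q0,q1,q2,qdot0,qdot1,qdot2,tip_x,tip_y,tip_z,tau0,tau1,tau2
1,0.3224,0.4822,-0.8025,3.4547,4.7673,-2.9754,0.0066,0.0721,1.0698,26.7800,9.0224,5.4431
2,0.3916,0.5752,-0.8453,5.7495,7.5481,-2.4538,0.0154,0.0658,1.0582,17.0605,6.3673,4.2046
3,0.4888,0.6981,-0.8651,7.2262,8.7711,0.0018,0.0300,0.0547,1.0411,9.3492,4.6277,2.4336
4,0.6044,0.8322,-0.8438,8.1909,9.0724,2.9027,0.0485,0.0406,1.0192,3.6612,3.3773,0.8444
5,0.7316,0.9668,-0.7812,8.7779,8.8812,5.4059,0.0683,0.0254,0.9930,-0.6469,2.4121,-0.2986
6,0.8654,1.0968,-0.6864,9.0637,8.4732,7.1477,0.0873,0.0105,0.9633,-3.9470,1.6093,-0.9342
7,1.0017,1.2201,-0.5711,9.1189,7.9987,8.1559,0.1043,-0.0033,0.9313,-6.3415,0.8977,-1.1543
8,1.1377,1.3363,-0.4448,9.0151,7.5334,8.6168,0.1187,-0.0156,0.8983,-7.8930,0.2545,-1.0963
9,1.2714,1.4460,-0.3144,8.8145,7.1117,8.7266,0.1304,-0.0263,0.8655,-8.7159,-0.3110,-0.8830
10,1.4017,1.5498,-0.1839,8.5640,6.7464,8.6368,0.1397,-0.0356,0.8338,-8.9587,-0.7796,-0.6034
11,1.5281,1.6486,-0.0555,8.2962,6.4401,8.4489,0.1470,-0.0435,0.8037,-8.7708,-1.1369,-0.3152
12,1.6506,1.7433,0.0697,8.0323,6.1908,8.2251,0.1524,-0.0502,0.7756,-8.2842,-1.3782,-0.0525
13,1.7693,1.8346,0.1915,7.7854,5.9947,8.0007,0.1562,-0.0559,0.7496,-7.6098,-1.5068,0.1672
14,1.8844,1.9234,0.3100,7.5619,5.8465,7.7922,0.1587,-0.0608,0.7257,-6.8421,-1.5312,0.3371
15,1.9964,2.0103,0.4256,7.3631,5.7397,7.6032,0.1598,-0.0651,0.7038,-6.0667,-1.4634,0.4570
16,2.1056,2.0959,0.5385,7.1848,5.6650,7.4269,0.1595,-0.0690,0.6838,-5.3696,-1.3171,0.5312
17,2.2122,2.1805,0.6486,7.0183,5.6091,7.2464,0.1579,-0.0724,0.6655,-4.8459,-1.1085,0.5675
18,2.3162,2.2643,0.7559,6.8490,5.5532,7.0348,0.1547,-0.0756,0.6488,-4.6034,-0.8579,0.5769
19,2.4176,2.3471,0.8595,6.6573,5.4716,6.7563,0.1499,-0.0785,0.6335,-4.7547,-0.5918,0.5740
20,2.5157,2.4282,0.9582,6.4194,5.3352,6.3757,0.1435,-0.0811,0.6195,-5.3879,-0.3438,0.5745
21,2.6097,2.5067,1.0503,6.1094,5.1198,5.8807,0.1356,-0.0834,0.6066,-6.5182,-0.1515,0.5877
22,2.6983,2.5814,1.1343,5.7019,4.8203,5.3118,0.1265,-0.0853,0.5947,-8.0519,-0.0473,0.6056
23,2.7799,2.6509,1.2097,5.1742,4.4545,4.7631,0.1169,-0.0867,0.5839,-9.8183,-0.0472,0.6002
24,2.8526,2.7146,1.2776,4.5079,4.0458,4.3264,0.1075,-0.0874,0.5741,-11.6643,-0.1443,0.5447
25,2.9141,2.7718,1.3398,3.6912,3.6011,4.0320,0.0991,-0.0874,0.5654,-13.5123,-0.3132,0.4353
26,2.9622,2.8220,1.3984,2.7202,3.1145,3.8631,0.0923,-0.0868,0.5579,-15.3433,-0.5219,0.2856
27,2.9946,2.8645,1.4552,1.5956,2.5828,3.8024,0.0877,-0.0854,0.5517,-17.1762,-0.7418,0.1071
28,3.0090,2.8987,1.5119,0.3196,2.0096,3.8462,0.0857,-0.0832,0.5469,-19.0868,-0.9523,-0.0949
29,3.0031,2.9241,1.5700,-1.1019,1.4028,3.9913,0.0867,-0.0803,0.5434,-21.2615,-1.1443,-0.3145
30,2.9747,2.9402,1.6314,-2.6930,0.7721,4.2762,0.0909,-0.0766,0.5412,-23.9997,-1.3240,-0.5617
31,2.9208,2.9467,1.6985,-4.4967,0.1139,4.7273,0.0985,-0.0720,0.5404,-27.8650,-1.5179,-0.8386
32,2.8376,2.9432,1.7747,-6.6031,-0.5697,5.4561,0.1097,-0.0665,0.5411,-33.6263,-1.8312,-1.1795
33,2.7193,2.9286,1.8641,-9.1595,-1.3711,6.4512,0.1243,-0.0597,0.5433,-38.8524,-2.4299,-1.5498
34,2.5599,2.9005,1.9686,-12.0844,-2.3942,7.4529,0.1425,-0.0511,0.5477,-3.8400,-3.0575,-1.6815
35,2.3817,2.8573,2.0533,-11.6811,-3.2633,4.1486,0.1642,-0.0404,0.5549,62.8840,-1.3789,0.0330
36,2.2537,2.8112,2.0510,-5.4352,-2.8138,-4.1689,0.1886,-0.0298,0.5615,59.9946,-1.3897,3.3018
37,2.2124,2.7762,1.9538,-0.1010,-1.9183,-8.8022,0.2102,-0.0211,0.5639,31.2304,-3.1474,4.5763
38,2.2280,2.7549,1.8275,2.1498,-0.8446,-7.8122,0.2222,-0.0133,0.5633,-36.2315,-2.6766,3.3109
39,2.2322,2.7567,1.7927,-1.5057,1.0049,2.7707,0.2255,-0.0071,0.5606,-44.5146,-2.4126,-1.4512
40,2.1844,2.7674,1.8538,-4.8585,0.3613,5.2061,0.2299,-0.0018,0.5573,-25.2025,-3.3930,-2.1285
41,2.1009,2.7636,1.9181,-6.2925,-0.7869,3.5796,0.2399,0.0048,0.5555,15.7607,-3.7590,-0.9385
42,2.0225,2.7466,1.9321,-4.1855,-1.3978,-1.4182,0.2547,0.0120,0.5543,28.3130,-3.5263,1.3714
43,1.9808,2.7271,1.8861,-1.4069,-1.1999,-4.6395,0.2696,0.0187,0.5521,7.5474,-3.7311,2.5034
44,1.9642,2.7144,1.8280,-0.7995,-0.4752,-3.0892,0.2806,0.0251,0.5487,-22.4312,-3.2587,1.5009
45,1.9377,2.7130,1.8180,-2.6998,0.2131,1.4684,0.2884,0.0310,0.5445,-25.9883,-3.3124,-0.4708
46,1.8838,2.7135,1.8487,-4.4693,-0.1554,2.5653,0.2974,0.0366,0.5401,-9.4271,-3.9025,-0.6314
47,1.8153,2.7064,1.8734,-4.6727,-0.7548,0.8511,0.3100,0.0423,0.5356,7.7067,-4.1895,0.3985
48,1.7540,2.6932,1.8676,-3.5251,-0.9681,-1.4832,0.3246,0.0478,0.5305,8.1905,-4.2594,1.4561
49,1.7084,2.6803,1.8399,-2.5570,-0.7534,-2.1799,0.3386,0.0530,0.5247,-3.5771,-4.2131,1.6477
50,1.6689,2.6721,1.8180,-2.7026,-0.3435,-0.7987,0.3507,0.0579,0.5181,-12.6293,-4.1392,0.9871
51,1.6222,2.6683,1.8174,-3.5085,-0.1976,0.5846,0.3621,0.0624,0.5110,-11.2769,-4.3523,0.4965
52,1.5654,2.6639,1.8263,-4.0636,-0.3854,0.6024,0.3746,0.0665,0.5033,-4.9284,-4.6614,0.6863
53,1.5045,2.6566,1.8295,-4.0726,-0.5763,-0.0997,0.3885,0.0700,0.4949,-0.9480,-4.8758,1.1401
54,1.4452,2.6478,1.8245,-3.8251,-0.5806,-0.5476,0.4029,0.0729,0.4859,-1.1182,-5.0275,1.3941
55,1.3892,2.6398,1.8158,-3.6448,-0.4925,-0.6107,0.4169,0.0752,0.4762,-3.1217,-5.1428,1.4580
56,1.3344,2.6332,1.8087,-3.6585,-0.3841,-0.3531,0.4305,0.0769,0.4659,-4.5312,-5.2745,1.3982
57,1.2786,2.6279,1.8054,-3.7852,-0.3277,-0.1055,0.4438,0.0780,0.4551,-4.4043,-5.4449,1.3727
58,1.2210,2.6230,1.8043,-3.8935,-0.3276,-0.0481,0.4570,0.0783,0.4437,-3.4167,-5.6307,1.4460
59,1.1624,2.6180,1.8030,-3.9280,-0.3422,-0.1220,0.4702,0.0779,0.4318,,,


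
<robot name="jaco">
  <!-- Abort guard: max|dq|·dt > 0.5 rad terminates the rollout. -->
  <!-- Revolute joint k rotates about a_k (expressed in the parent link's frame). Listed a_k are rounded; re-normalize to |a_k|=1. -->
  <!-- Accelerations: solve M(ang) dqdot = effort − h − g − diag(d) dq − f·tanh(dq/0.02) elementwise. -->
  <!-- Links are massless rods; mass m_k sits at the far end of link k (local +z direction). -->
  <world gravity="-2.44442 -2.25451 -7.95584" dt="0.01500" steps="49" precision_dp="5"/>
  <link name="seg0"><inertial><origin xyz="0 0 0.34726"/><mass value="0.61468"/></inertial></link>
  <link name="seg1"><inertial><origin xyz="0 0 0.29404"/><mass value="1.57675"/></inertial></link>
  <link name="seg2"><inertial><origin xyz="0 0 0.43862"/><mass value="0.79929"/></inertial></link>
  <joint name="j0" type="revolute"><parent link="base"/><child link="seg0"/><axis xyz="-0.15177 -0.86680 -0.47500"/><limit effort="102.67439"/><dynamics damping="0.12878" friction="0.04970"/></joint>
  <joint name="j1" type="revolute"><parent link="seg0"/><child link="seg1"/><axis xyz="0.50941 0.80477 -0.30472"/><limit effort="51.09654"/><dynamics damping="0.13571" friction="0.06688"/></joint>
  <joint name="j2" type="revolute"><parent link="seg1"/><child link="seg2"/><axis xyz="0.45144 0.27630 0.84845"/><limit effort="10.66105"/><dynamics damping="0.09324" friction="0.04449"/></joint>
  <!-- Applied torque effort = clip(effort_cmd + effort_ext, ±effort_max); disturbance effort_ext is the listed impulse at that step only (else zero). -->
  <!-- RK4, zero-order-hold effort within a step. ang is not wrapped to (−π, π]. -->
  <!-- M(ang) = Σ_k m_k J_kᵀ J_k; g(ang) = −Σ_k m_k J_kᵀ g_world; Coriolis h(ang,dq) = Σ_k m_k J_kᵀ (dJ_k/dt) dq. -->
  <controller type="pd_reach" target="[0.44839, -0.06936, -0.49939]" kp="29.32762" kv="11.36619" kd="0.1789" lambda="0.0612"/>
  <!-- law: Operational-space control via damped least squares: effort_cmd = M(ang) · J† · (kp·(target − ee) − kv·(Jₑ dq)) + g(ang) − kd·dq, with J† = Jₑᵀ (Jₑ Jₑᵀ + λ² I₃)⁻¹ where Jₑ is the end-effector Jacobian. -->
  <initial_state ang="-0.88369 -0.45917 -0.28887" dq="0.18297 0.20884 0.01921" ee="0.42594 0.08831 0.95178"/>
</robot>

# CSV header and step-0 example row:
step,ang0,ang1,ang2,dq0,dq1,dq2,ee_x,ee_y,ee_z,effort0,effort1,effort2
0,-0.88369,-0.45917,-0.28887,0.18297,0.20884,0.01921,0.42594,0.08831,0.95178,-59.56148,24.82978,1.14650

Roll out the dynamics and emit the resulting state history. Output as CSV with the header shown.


step,ang0,ang1,ang2,dq0,dq1,dq2,ee_x,ee_y,ee_z,effort0,effort1,effort2
1,-0.90344,-0.48128,-0.28768,-2.77452,-3.06516,0.00621,0.42654,0.08830,0.94874,-50.66844,21.80800,0.99718
2,-0.96172,-0.54306,-0.29526,-4.94543,-5.04653,-1.22469,0.42830,0.08853,0.93898,-41.74610,18.49532,1.09665
3,-1.04713,-0.62579,-0.32832,-6.40179,-5.88650,-3.30705,0.43118,0.08872,0.92276,-32.18605,14.64655,1.25771
4,-1.14992,-0.71521,-0.39318,-7.28543,-6.00264,-5.34111,0.43531,0.08838,0.90049,-22.60155,10.56539,1.29622
5,-1.26282,-0.80369,-0.48419,-7.76867,-5.80198,-6.73402,0.44104,0.08723,0.87285,-13.87871,6.74441,1.16566
6,-1.38095,-0.88838,-0.59061,-7.99037,-5.51266,-7.38960,0.44859,0.08529,0.84079,-6.54399,3.51695,0.91603
7,-1.50112,-0.96872,-0.70238,-8.04404,-5.22169,-7.46182,0.45796,0.08270,0.80532,-0.71573,0.99375,0.61140
8,-1.62130,-1.04489,-0.81218,-7.98964,-4.95091,-7.14424,0.46895,0.07964,0.76745,3.73885,-0.86448,0.29481
9,-1.74015,-1.11718,-0.91537,-7.86524,-4.69996,-6.59138,0.48121,0.07627,0.72798,7.05310,-2.16315,-0.01213
10,-1.85681,-1.18584,-1.00924,-7.69506,-4.46333,-5.90984,0.49438,0.07268,0.68754,9.47062,-3.02007,-0.30086
11,-1.97070,-1.25104,-1.09241,-7.49474,-4.23604,-5.16951,0.50806,0.06896,0.64655,11.20556,-3.54076,-0.56902
12,-2.08144,-1.31289,-1.16435,-7.27458,-4.01495,-4.41593,0.52189,0.06518,0.60531,12.43152,-3.81100,-0.81669
13,-2.18879,-1.37147,-1.22509,-7.04151,-3.79871,-3.67901,0.53552,0.06138,0.56397,13.28307,-3.89743,-1.04463
14,-2.29259,-1.42684,-1.27503,-6.80025,-3.58718,-2.97837,0.54864,0.05761,0.52267,13.86149,-3.85096,-1.25367
15,-2.39274,-1.47908,-1.31482,-6.55395,-3.38090,-2.32646,0.56098,0.05394,0.48149,14.24137,-3.71039,-1.44447
16,-2.48918,-1.52827,-1.34524,-6.30467,-3.18061,-1.73052,0.57232,0.05042,0.44049,14.47643,-3.50549,-1.61760
17,-2.58186,-1.57451,-1.36716,-6.05370,-2.98704,-1.19377,0.58244,0.04709,0.39979,14.60455,-3.25925,-1.77352
18,-2.67077,-1.61790,-1.38147,-5.80184,-2.80074,-0.71650,0.59122,0.04400,0.35948,14.65169,-2.98940,-1.91267
19,-2.75591,-1.65855,-1.38905,-5.54960,-2.62211,-0.29687,0.59854,0.04119,0.31968,14.63516,-2.70942,-2.03553
20,-2.83726,-1.69659,-1.39074,-5.29827,-2.45219,0.06184,0.60434,0.03868,0.28054,14.56544,-2.42928,-2.13909
21,-2.91489,-1.73217,-1.38772,-5.05184,-2.29382,0.33997,0.60856,0.03651,0.24224,14.44615,-2.15657,-2.21044
22,-2.98882,-1.76542,-1.38079,-4.80556,-2.14226,0.58224,0.61122,0.03469,0.20492,14.28604,-1.89683,-2.27161
23,-3.05907,-1.79646,-1.37048,-4.56009,-1.99792,0.79085,0.61239,0.03320,0.16874,14.08794,-1.65240,-2.32226
24,-3.12565,-1.82539,-1.35727,-4.31619,-1.86111,0.96839,0.61217,0.03198,0.13380,13.85425,-1.42442,-2.36232
25,-3.18859,-1.85232,-1.34162,-4.07467,-1.73207,1.11766,0.61069,0.03101,0.10022,13.58730,-1.21313,-2.39192
26,-3.24793,-1.87739,-1.32392,-3.83638,-1.61092,1.24152,0.60808,0.03024,0.06807,13.28971,-1.01812,-2.41139
27,-3.30372,-1.90069,-1.30454,-3.60222,-1.49771,1.34279,0.60449,0.02962,0.03743,12.96450,-0.83853,-2.42120
28,-3.35604,-1.92236,-1.28378,-3.37307,-1.39238,1.42415,0.60004,0.02913,0.00833,12.61509,-0.67328,-2.42193
29,-3.40497,-1.94250,-1.26194,-3.14976,-1.29480,1.48814,0.59490,0.02870,-0.01921,12.24525,-0.52119,-2.41429
30,-3.45060,-1.96124,-1.23925,-2.93310,-1.20474,1.53711,0.58919,0.02832,-0.04519,11.85904,-0.38106,-2.39903
31,-3.49303,-1.97868,-1.21593,-2.72378,-1.12191,1.57317,0.58304,0.02794,-0.06961,11.46062,-0.25181,-2.37695
32,-3.53239,-1.99494,-1.19215,-2.52242,-1.04597,1.59827,0.57658,0.02755,-0.09252,11.05418,-0.13244,-2.34889
33,-3.56878,-2.01010,-1.16806,-2.32951,-0.97653,1.61410,0.56992,0.02710,-0.11396,10.64379,-0.02211,-2.31566
34,-3.60235,-2.02427,-1.14379,-2.14544,-0.91317,1.62216,0.56315,0.02660,-0.13398,10.23330,0.07989,-2.27809
35,-3.63322,-2.03753,-1.11945,-1.97049,-0.85546,1.62377,0.55635,0.02601,-0.15264,9.82622,0.17416,-2.23694
36,-3.66154,-2.04996,-1.09512,-1.80483,-0.80298,1.62005,0.54961,0.02535,-0.17001,9.42574,0.26119,-2.19294
37,-3.68745,-2.06165,-1.07089,-1.64850,-0.75528,1.61196,0.54298,0.02458,-0.18616,9.03462,0.34139,-2.14679
38,-3.71108,-2.07265,-1.04680,-1.50150,-0.71196,1.60033,0.53651,0.02373,-0.20116,8.65520,0.41512,-2.09908
39,-3.73257,-2.08303,-1.02290,-1.36370,-0.67263,1.58583,0.53024,0.02278,-0.21508,8.28938,0.48270,-2.05038
40,-3.75206,-2.09285,-0.99924,-1.23492,-0.63689,1.56904,0.52420,0.02174,-0.22800,7.93869,0.54443,-2.00116
41,-3.76969,-2.10216,-0.97585,-1.11493,-0.60442,1.55044,0.51842,0.02061,-0.23998,7.60426,0.60058,-1.95186
42,-3.78558,-2.11101,-0.95274,-1.00343,-0.57489,1.53041,0.51291,0.01939,-0.25108,7.28685,0.65144,-1.90282
43,-3.79986,-2.11943,-0.92994,-0.90011,-0.54800,1.50929,0.50768,0.01811,-0.26138,6.98693,0.69731,-1.85436
44,-3.81265,-2.12746,-0.90746,-0.80460,-0.52348,1.48733,0.50274,0.01675,-0.27094,6.70470,0.73847,-1.80672
45,-3.82406,-2.13515,-0.88532,-0.71652,-0.50111,1.46476,0.49808,0.01534,-0.27980,6.44011,0.77523,-1.76009
46,-3.83420,-2.14251,-0.86352,-0.63550,-0.48065,1.44174,0.49370,0.01388,-0.28802,6.19292,0.80789,-1.71463
47,-3.84317,-2.14958,-0.84206,-0.56114,-0.46192,1.41843,0.48959,0.01237,-0.29566,5.96273,0.83676,-1.67046
48,-3.85108,-2.15638,-0.82096,-0.49304,-0.44474,1.39494,0.48576,0.01082,-0.30276,5.74901,0.86216,-1.62765
49,-3.85801,-2.16293,-0.80021,-0.43082,-0.42895,1.37136,0.48218,0.00925,-0.30936,,,


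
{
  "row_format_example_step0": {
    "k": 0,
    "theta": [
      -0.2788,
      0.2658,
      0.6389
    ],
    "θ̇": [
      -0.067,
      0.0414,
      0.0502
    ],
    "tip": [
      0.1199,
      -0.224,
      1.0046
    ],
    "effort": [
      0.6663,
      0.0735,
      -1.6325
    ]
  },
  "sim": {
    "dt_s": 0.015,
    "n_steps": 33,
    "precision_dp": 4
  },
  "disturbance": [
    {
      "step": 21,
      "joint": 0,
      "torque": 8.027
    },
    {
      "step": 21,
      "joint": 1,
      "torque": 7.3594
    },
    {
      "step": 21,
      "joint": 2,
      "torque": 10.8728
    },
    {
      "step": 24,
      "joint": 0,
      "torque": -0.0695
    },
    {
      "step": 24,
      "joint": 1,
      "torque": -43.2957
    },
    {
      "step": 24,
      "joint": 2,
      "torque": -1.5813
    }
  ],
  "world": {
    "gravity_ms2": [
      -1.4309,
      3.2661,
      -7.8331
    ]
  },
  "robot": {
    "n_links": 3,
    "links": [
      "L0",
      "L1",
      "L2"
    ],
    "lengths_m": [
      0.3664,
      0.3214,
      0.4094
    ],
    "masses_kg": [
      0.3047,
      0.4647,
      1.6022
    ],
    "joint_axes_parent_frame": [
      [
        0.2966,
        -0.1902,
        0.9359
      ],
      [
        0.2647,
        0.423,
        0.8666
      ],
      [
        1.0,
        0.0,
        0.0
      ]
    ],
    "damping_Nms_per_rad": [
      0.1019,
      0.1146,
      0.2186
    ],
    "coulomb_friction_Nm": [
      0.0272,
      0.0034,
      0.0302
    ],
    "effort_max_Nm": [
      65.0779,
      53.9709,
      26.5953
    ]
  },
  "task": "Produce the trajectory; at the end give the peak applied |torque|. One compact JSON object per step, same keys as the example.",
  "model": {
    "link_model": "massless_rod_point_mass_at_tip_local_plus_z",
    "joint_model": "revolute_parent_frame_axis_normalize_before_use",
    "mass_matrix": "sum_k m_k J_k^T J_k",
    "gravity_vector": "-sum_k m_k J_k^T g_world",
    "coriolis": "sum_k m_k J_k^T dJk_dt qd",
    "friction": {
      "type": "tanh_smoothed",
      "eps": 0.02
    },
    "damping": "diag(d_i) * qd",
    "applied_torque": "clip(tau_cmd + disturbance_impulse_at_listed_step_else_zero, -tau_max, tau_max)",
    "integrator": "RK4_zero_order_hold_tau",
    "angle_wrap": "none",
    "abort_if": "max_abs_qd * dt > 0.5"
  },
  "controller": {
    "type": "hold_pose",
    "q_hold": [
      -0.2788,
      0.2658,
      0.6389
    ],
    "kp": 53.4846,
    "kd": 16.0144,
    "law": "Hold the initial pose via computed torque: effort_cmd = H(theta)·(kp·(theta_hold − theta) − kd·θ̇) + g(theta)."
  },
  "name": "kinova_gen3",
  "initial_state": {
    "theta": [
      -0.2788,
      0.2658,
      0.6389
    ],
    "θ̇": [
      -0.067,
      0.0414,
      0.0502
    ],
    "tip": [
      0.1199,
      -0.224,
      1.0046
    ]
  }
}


{"k":1,"theta":[-0.2795,0.2663,0.6395],"\u03b8\u0307":[-0.0305,0.0304,0.0281],"tip":[0.1202,-0.2241,1.0045],"effort":[0.6675,0.1324,-1.5934]}
{"k":2,"theta":[-0.2798,0.2667,0.6398],"\u03b8\u0307":[-0.0086,0.0219,0.0138],"tip":[0.1203,-0.2243,1.0043],"effort":[0.6712,0.1801,-1.5631]}
{"k":3,"theta":[-0.2799,0.267,0.6399],"\u03b8\u0307":[-0.0004,0.0157,0.0068],"tip":[0.1204,-0.2244,1.0043],"effort":[0.6782,0.2188,-1.5408]}
{"k":4,"theta":[-0.2799,0.2672,0.64],"\u03b8\u0307":[0.0016,0.0109,0.0035],"tip":[0.1205,-0.2244,1.0042],"effort":[0.6857,0.2501,-1.5242]}
{"k":5,"theta":[-0.2798,0.2673,0.6401],"\u03b8\u0307":[0.0018,0.0071,0.0016],"tip":[0.1206,-0.2245,1.0042],"effort":[0.6922,0.2755,-1.5116]}
{"k":6,"theta":[-0.2798,0.2674,0.6401],"\u03b8\u0307":[0.0015,0.0042,0.0005],"tip":[0.1206,-0.2245,1.0042],"effort":[0.6975,0.2961,-1.5018]}
{"k":7,"theta":[-0.2798,0.2675,0.6401],"\u03b8\u0307":[0.0011,0.0019,-0.0003],"tip":[0.1206,-0.2245,1.0042],"effort":[0.7017,0.3128,-1.4942]}
{"k":8,"theta":[-0.2798,0.2675,0.6401],"\u03b8\u0307":[0.0009,0.0002,-0.0008],"tip":[0.1207,-0.2245,1.0042],"effort":[0.705,0.3262,-1.4883]}
{"k":9,"theta":[-0.2798,0.2675,0.6401],"\u03b8\u0307":[0.0007,-0.0012,-0.0011],"tip":[0.1206,-0.2245,1.0042],"effort":[0.7077,0.3371,-1.4836]}
{"k":10,"theta":[-0.2797,0.2675,0.64],"\u03b8\u0307":[0.0005,-0.0022,-0.0014],"tip":[0.1206,-0.2245,1.0042],"effort":[0.7098,0.3459,-1.4799]}
{"k":11,"theta":[-0.2797,0.2674,0.64],"\u03b8\u0307":[0.0004,-0.003,-0.0015],"tip":[0.1206,-0.2245,1.0042],"effort":[0.7115,0.353,-1.477]}
{"k":12,"theta":[-0.2797,0.2674,0.64],"\u03b8\u0307":[0.0003,-0.0035,-0.0016],"tip":[0.1206,-0.2245,1.0042],"effort":[0.7128,0.3588,-1.4746]}
{"k":13,"theta":[-0.2797,0.2673,0.64],"\u03b8\u0307":[0.0003,-0.0039,-0.0017],"tip":[0.1206,-0.2244,1.0042],"effort":[0.7139,0.3634,-1.4728]}
{"k":14,"theta":[-0.2797,0.2673,0.6399],"\u03b8\u0307":[0.0003,-0.0041,-0.0017],"tip":[0.1205,-0.2244,1.0042],"effort":[0.7148,0.3671,-1.4713]}
{"k":15,"theta":[-0.2797,0.2672,0.6399],"\u03b8\u0307":[0.0002,-0.0043,-0.0017],"tip":[0.1205,-0.2244,1.0042],"effort":[0.7155,0.3701,-1.47]}
{"k":16,"theta":[-0.2797,0.2671,0.6399],"\u03b8\u0307":[0.0002,-0.0043,-0.0017],"tip":[0.1205,-0.2244,1.0042],"effort":[0.716,0.3725,-1.469]}
{"k":17,"theta":[-0.2797,0.2671,0.6399],"\u03b8\u0307":[0.0002,-0.0043,-0.0016],"tip":[0.1205,-0.2244,1.0043],"effort":[0.7165,0.3745,-1.4682]}
{"k":18,"theta":[-0.2797,0.267,0.6398],"\u03b8\u0307":[0.0002,-0.0042,-0.0016],"tip":[0.1204,-0.2243,1.0043],"effort":[0.7169,0.376,-1.4676]}
{"k":19,"theta":[-0.2797,0.2669,0.6398],"\u03b8\u0307":[0.0002,-0.0041,-0.0016],"tip":[0.1204,-0.2243,1.0043],"effort":[0.7172,0.3772,-1.467]}
{"k":20,"theta":[-0.2797,0.2669,0.6398],"\u03b8\u0307":[0.0003,-0.004,-0.0015],"tip":[0.1204,-0.2243,1.0043],"effort":[0.7174,0.3782,-1.4665]}
{"k":21,"theta":[-0.2797,0.2668,0.6398],"\u03b8\u0307":[0.0003,-0.0039,-0.0015],"tip":[0.1204,-0.2243,1.0043],"effort":[8.7446,7.7384,9.4067]}
{"k":22,"theta":[-0.269,0.2667,0.6398],"\u03b8\u0307":[1.4206,-0.0062,0.0147],"tip":[0.1205,-0.2263,1.0038],"effort":[-1.2391,-1.4278,-4.1506]}
{"k":23,"theta":[-0.2507,0.2666,0.6402],"\u03b8\u0307":[1.0138,-0.0096,0.0356],"tip":[0.1209,-0.2298,1.003],"effort":[-0.8231,-1.0535,-3.633]}
{"k":24,"theta":[-0.2378,0.2665,0.6408],"\u03b8\u0307":[0.7053,-0.0089,0.0425],"tip":[0.1211,-0.2323,1.0022],"effort":[-0.5627,-44.0683,-4.789]}
{"k":25,"theta":[-0.2174,0.2534,0.6413],"\u03b8\u0307":[2.0082,-1.7272,0.0148],"tip":[0.1155,-0.2341,1.003],"effort":[-0.186,10.1584,-2.4165]}
{"k":26,"theta":[-0.192,0.2308,0.6413],"\u03b8\u0307":[1.3791,-1.2899,-0.0078],"tip":[0.1055,-0.2353,1.0048],"effort":[0.0606,8.3095,-2.1397]}
{"k":27,"theta":[-0.1749,0.2141,0.6412],"\u03b8\u0307":[0.9126,-0.9432,-0.0071],"tip":[0.098,-0.2361,1.0062],"effort":[0.247,6.7864,-1.9654]}
{"k":28,"theta":[-0.1638,0.202,0.6411],"\u03b8\u0307":[0.5671,-0.6691,-0.0006],"tip":[0.0925,-0.2364,1.0071],"effort":[0.3906,5.5426,-1.8432]}
{"k":29,"theta":[-0.1573,0.1936,0.6412],"\u03b8\u0307":[0.3113,-0.453,0.0047],"tip":[0.0887,-0.2365,1.0078],"effort":[0.5028,4.5319,-1.749]}
{"k":30,"theta":[-0.154,0.1881,0.6413],"\u03b8\u0307":[0.1222,-0.2835,0.0073],"tip":[0.0861,-0.2363,1.0083],"effort":[0.5911,3.7131,-1.6721]}
{"k":31,"theta":[-0.1532,0.1848,0.6414],"\u03b8\u0307":[-0.0142,-0.1516,0.006],"tip":[0.0846,-0.236,1.0086],"effort":[0.6586,3.0512,-1.6078]}
{"k":32,"theta":[-0.1541,0.1833,0.6414],"\u03b8\u0307":[-0.0994,-0.0507,-0.0032],"tip":[0.0838,-0.2355,1.0088],"effort":[0.7005,2.5165,-1.5556]}
{"k":33,"theta":[-0.1561,0.1831,0.6413],"\u03b8\u0307":[-0.1622,0.0263,-0.01],"tip":[0.0837,-0.2351,1.0089]}
{"summary": "max |effort| (N\u00b7m): 44.0683"}


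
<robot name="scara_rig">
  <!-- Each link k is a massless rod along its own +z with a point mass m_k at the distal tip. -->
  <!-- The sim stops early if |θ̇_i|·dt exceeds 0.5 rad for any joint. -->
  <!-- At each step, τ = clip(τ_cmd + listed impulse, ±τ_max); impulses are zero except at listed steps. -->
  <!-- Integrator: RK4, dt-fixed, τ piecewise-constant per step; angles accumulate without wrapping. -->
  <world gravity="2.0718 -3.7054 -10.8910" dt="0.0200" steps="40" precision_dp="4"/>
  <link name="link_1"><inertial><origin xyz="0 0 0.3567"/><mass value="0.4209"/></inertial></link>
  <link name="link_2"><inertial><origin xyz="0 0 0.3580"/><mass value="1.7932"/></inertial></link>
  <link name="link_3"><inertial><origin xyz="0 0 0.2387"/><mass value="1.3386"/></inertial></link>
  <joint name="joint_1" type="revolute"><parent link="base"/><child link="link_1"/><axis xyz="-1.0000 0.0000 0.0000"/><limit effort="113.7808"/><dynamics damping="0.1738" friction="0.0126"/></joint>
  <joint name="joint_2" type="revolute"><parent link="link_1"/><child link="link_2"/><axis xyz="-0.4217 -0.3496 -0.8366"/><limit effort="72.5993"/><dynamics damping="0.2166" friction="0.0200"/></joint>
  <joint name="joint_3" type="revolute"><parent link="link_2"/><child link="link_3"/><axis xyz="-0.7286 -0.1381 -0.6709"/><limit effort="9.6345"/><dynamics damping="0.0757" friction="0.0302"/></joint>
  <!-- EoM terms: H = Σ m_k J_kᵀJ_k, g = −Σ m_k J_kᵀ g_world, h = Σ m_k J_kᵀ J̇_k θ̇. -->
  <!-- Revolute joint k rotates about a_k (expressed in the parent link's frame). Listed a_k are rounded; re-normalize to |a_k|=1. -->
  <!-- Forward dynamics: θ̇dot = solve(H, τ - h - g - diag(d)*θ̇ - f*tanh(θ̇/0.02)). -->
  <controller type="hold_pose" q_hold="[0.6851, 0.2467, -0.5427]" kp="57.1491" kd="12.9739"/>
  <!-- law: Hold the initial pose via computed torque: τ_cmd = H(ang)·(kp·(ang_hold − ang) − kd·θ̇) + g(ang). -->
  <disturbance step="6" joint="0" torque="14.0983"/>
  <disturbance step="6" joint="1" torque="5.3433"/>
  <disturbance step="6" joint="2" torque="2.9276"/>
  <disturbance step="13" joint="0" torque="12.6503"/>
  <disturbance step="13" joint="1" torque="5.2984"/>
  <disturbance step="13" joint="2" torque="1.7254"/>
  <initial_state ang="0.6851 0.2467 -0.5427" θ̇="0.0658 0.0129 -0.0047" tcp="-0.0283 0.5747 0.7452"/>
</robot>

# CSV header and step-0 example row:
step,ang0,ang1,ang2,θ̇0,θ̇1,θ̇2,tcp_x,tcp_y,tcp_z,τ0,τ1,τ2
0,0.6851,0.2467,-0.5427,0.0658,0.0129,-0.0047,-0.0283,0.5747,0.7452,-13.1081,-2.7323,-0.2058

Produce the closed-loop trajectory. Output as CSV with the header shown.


step,ang0,ang1,ang2,θ̇0,θ̇1,θ̇2,tcp_x,tcp_y,tcp_z,τ0,τ1,τ2
1,0.6862,0.2469,-0.5427,0.0489,0.0075,0.0002,-0.0283,0.5756,0.7445,-12.7908,-2.6463,-0.1761
2,0.6871,0.2470,-0.5427,0.0349,0.0048,0.0008,-0.0284,0.5763,0.7440,-12.5150,-2.5723,-0.1498
3,0.6877,0.2471,-0.5426,0.0235,0.0031,0.0008,-0.0284,0.5767,0.7436,-12.2770,-2.5087,-0.1271
4,0.6880,0.2471,-0.5426,0.0144,0.0019,0.0005,-0.0284,0.5770,0.7434,-12.0732,-2.4545,-0.1076
5,0.6883,0.2472,-0.5426,0.0072,0.0010,0.0003,-0.0284,0.5772,0.7433,-11.9001,-2.4084,-0.0911
6,0.6884,0.2472,-0.5426,0.0017,0.0003,0.0001,-0.0284,0.5773,0.7432,2.3439,2.9737,2.8505
7,0.6883,0.2474,-0.5292,-0.0028,0.0266,1.3176,-0.0293,0.5793,0.7423,-15.4911,-3.8128,-0.8733
8,0.6883,0.2482,-0.5076,-0.0050,0.0506,0.8588,-0.0308,0.5827,0.7407,-14.7495,-3.5639,-0.7488
9,0.6882,0.2492,-0.4939,-0.0050,0.0535,0.5221,-0.0318,0.5849,0.7396,-14.1091,-3.3431,-0.6389
10,0.6881,0.2503,-0.4860,-0.0045,0.0463,0.2767,-0.0325,0.5863,0.7389,-13.5585,-3.1493,-0.5424
11,0.6880,0.2511,-0.4823,-0.0041,0.0352,0.0996,-0.0328,0.5869,0.7385,-13.0881,-2.9809,-0.4578
12,0.6879,0.2517,-0.4816,-0.0043,0.0204,-0.0140,-0.0330,0.5871,0.7384,-12.6891,-2.8360,-0.3869
13,0.6878,0.2518,-0.4821,-0.0068,-0.0023,-0.0437,-0.0330,0.5870,0.7385,0.2966,2.5834,1.3871
14,0.6876,0.2562,-0.4830,-0.0133,0.4322,-0.0353,-0.0339,0.5876,0.7379,-15.5377,-4.0697,-0.7747
15,0.6874,0.2632,-0.4836,-0.0100,0.2759,-0.0308,-0.0354,0.5888,0.7368,-14.7325,-3.7581,-0.6699
16,0.6872,0.2676,-0.4843,-0.0080,0.1582,-0.0348,-0.0363,0.5895,0.7362,-14.0432,-3.4904,-0.5784
17,0.6870,0.2698,-0.4850,-0.0072,0.0708,-0.0418,-0.0367,0.5898,0.7359,-13.4571,-3.2614,-0.4992
18,0.6869,0.2706,-0.4859,-0.0072,0.0080,-0.0504,-0.0369,0.5897,0.7359,-12.9624,-3.0672,-0.4310
19,0.6867,0.2704,-0.4871,-0.0090,-0.0286,-0.0655,-0.0367,0.5893,0.7361,-12.5484,-2.9096,-0.3726
20,0.6865,0.2696,-0.4885,-0.0110,-0.0508,-0.0792,-0.0365,0.5888,0.7365,-12.2050,-2.7799,-0.3230
21,0.6863,0.2684,-0.4902,-0.0125,-0.0654,-0.0884,-0.0362,0.5881,0.7370,-11.9230,-2.6715,-0.2809
22,0.6860,0.2670,-0.4920,-0.0135,-0.0743,-0.0936,-0.0358,0.5874,0.7375,-11.6937,-2.5814,-0.2455
23,0.6858,0.2655,-0.4939,-0.0140,-0.0791,-0.0957,-0.0353,0.5866,0.7381,-11.5095,-2.5070,-0.2159
24,0.6855,0.2639,-0.4958,-0.0140,-0.0807,-0.0952,-0.0349,0.5857,0.7387,-11.3635,-2.4459,-0.1913
25,0.6852,0.2623,-0.4977,-0.0137,-0.0801,-0.0928,-0.0344,0.5849,0.7393,-11.2496,-2.3962,-0.1711
26,0.6849,0.2607,-0.4995,-0.0131,-0.0779,-0.0891,-0.0340,0.5841,0.7398,-11.1625,-2.3562,-0.1544
27,0.6847,0.2592,-0.5012,-0.0123,-0.0746,-0.0843,-0.0336,0.5833,0.7404,-11.0976,-2.3242,-0.1410
28,0.6844,0.2577,-0.5028,-0.0114,-0.0705,-0.0790,-0.0331,0.5826,0.7409,-11.0510,-2.2990,-0.1301
29,0.6842,0.2564,-0.5043,-0.0104,-0.0660,-0.0733,-0.0328,0.5819,0.7414,-11.0190,-2.2794,-0.1215
30,0.6840,0.2551,-0.5057,-0.0093,-0.0613,-0.0674,-0.0324,0.5813,0.7418,-10.9989,-2.2644,-0.1147
31,0.6839,0.2539,-0.5070,-0.0082,-0.0565,-0.0616,-0.0321,0.5807,0.7422,-10.9881,-2.2531,-0.1095
32,0.6837,0.2529,-0.5082,-0.0072,-0.0517,-0.0560,-0.0318,0.5802,0.7426,-10.9846,-2.2450,-0.1054
33,0.6836,0.2519,-0.5093,-0.0062,-0.0471,-0.0507,-0.0315,0.5798,0.7429,-10.9866,-2.2392,-0.1024
34,0.6834,0.2510,-0.5102,-0.0052,-0.0427,-0.0458,-0.0312,0.5793,0.7432,-10.9927,-2.2354,-0.1002
35,0.6834,0.2502,-0.5111,-0.0043,-0.0385,-0.0413,-0.0310,0.5790,0.7435,-11.0017,-2.2331,-0.0986
36,0.6833,0.2494,-0.5119,-0.0034,-0.0346,-0.0374,-0.0308,0.5786,0.7437,-11.0127,-2.2319,-0.0974
37,0.6832,0.2488,-0.5126,-0.0026,-0.0310,-0.0341,-0.0306,0.5783,0.7439,-11.0250,-2.2315,-0.0965
38,0.6832,0.2482,-0.5132,-0.0019,-0.0277,-0.0313,-0.0304,0.5781,0.7441,-11.0379,-2.2316,-0.0958
39,0.6831,0.2477,-0.5138,-0.0012,-0.0247,-0.0290,-0.0303,0.5779,0.7442,-11.0510,-2.2321,-0.0952
40,0.6831,0.2472,-0.5144,-0.0006,-0.0220,-0.0270,-0.0301,0.5777,0.7443,,,


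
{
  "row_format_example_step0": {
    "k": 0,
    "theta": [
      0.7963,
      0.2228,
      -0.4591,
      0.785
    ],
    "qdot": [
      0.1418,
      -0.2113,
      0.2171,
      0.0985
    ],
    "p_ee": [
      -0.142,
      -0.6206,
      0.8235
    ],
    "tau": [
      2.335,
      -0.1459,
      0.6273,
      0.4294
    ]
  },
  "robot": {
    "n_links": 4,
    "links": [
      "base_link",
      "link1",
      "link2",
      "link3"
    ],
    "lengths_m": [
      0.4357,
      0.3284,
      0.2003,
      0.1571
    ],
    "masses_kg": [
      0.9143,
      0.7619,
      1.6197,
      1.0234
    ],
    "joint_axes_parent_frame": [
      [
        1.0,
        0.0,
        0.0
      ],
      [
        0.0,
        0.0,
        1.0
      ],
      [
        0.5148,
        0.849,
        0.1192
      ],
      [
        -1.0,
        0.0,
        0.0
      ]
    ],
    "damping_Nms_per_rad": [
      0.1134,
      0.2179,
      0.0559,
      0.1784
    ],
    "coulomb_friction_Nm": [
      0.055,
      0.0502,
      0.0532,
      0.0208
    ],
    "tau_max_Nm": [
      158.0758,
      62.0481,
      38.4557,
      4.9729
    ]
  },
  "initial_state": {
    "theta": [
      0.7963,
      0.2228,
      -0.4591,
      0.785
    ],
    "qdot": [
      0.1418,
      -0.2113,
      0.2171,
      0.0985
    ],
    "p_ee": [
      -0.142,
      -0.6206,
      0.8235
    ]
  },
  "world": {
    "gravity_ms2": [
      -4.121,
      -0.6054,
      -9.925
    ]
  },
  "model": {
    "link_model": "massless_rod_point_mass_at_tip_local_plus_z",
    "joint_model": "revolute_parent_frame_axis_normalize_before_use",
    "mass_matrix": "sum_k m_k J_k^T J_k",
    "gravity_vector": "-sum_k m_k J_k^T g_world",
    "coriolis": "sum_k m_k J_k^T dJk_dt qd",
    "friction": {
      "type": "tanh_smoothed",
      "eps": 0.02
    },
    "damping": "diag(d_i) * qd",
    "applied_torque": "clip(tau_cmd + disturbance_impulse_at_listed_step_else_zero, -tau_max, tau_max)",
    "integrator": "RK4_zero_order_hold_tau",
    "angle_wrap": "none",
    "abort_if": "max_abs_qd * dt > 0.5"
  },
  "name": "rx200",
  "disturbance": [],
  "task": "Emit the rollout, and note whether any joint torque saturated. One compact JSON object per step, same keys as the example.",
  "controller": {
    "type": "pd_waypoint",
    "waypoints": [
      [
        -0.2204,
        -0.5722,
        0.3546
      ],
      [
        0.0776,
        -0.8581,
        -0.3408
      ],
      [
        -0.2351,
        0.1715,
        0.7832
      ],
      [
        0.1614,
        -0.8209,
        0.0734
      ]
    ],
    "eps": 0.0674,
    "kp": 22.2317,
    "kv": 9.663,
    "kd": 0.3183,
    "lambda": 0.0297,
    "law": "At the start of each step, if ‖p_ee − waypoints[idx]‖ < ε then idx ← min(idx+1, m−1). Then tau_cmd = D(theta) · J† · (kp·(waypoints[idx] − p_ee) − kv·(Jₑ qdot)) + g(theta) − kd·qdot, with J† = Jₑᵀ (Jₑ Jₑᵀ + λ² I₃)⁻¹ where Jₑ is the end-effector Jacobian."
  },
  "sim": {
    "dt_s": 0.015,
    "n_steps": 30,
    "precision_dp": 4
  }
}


{"k":1,"theta":[0.7999,0.2188,-0.4588,0.791],"qdot":[0.334,-0.3173,-0.1825,0.6902],"p_ee":[-0.1411,-0.6223,0.8216],"tau":[-2.0362,-0.555,1.0118,0.2035]}
{"k":2,"theta":[0.8061,0.2132,-0.4642,0.8036],"qdot":[0.4918,-0.4203,-0.5334,0.978],"p_ee":[-0.141,-0.6239,0.8177],"tau":[-6.0947,-0.9437,1.2622,0.116]}
{"k":3,"theta":[0.8144,0.2065,-0.4744,0.8193],"qdot":[0.6179,-0.4677,-0.8275,1.1189],"p_ee":[-0.1415,-0.6256,0.8123],"tau":[-9.8267,-1.3362,1.4321,0.0921]}
{"k":4,"theta":[0.8244,0.1995,-0.4887,0.8366],"qdot":[0.7166,-0.4617,-1.0661,1.1795],"p_ee":[-0.1427,-0.6275,0.8055],"tau":[-13.2107,-1.7318,1.5442,0.0996]}
{"k":5,"theta":[0.8357,0.1928,-0.5061,0.8543],"qdot":[0.7927,-0.4228,-1.2578,1.1881],"p_ee":[-0.1444,-0.6297,0.7976],"tau":[-16.2328,-2.1219,1.614,0.1239]}
{"k":6,"theta":[0.8481,0.1868,-0.5262,0.8719],"qdot":[0.8501,-0.3657,-1.4098,1.1635],"p_ee":[-0.1465,-0.6321,0.7889],"tau":[-18.8989,-2.5006,1.6533,0.156]}
{"k":7,"theta":[0.8611,0.1817,-0.5482,0.8889],"qdot":[0.892,-0.3001,-1.5282,1.1191],"p_ee":[-0.1489,-0.6346,0.7794],"tau":[-21.2275,-2.8636,1.6715,0.1904]}
{"k":8,"theta":[0.8747,0.1776,-0.5719,0.9052],"qdot":[0.9208,-0.2323,-1.6182,1.0637],"p_ee":[-0.1516,-0.6373,0.7694],"tau":[-23.2442,-3.2085,1.6752,0.2237]}
{"k":9,"theta":[0.8887,0.1745,-0.5967,0.9206],"qdot":[0.9388,-0.166,-1.6842,1.0032],"p_ee":[-0.1545,-0.64,0.7589],"tau":[-24.9778,-3.5337,1.6696,0.2544]}
{"k":10,"theta":[0.9029,0.1724,-0.6224,0.9351],"qdot":[0.9477,-0.1034,-1.7301,0.9414],"p_ee":[-0.1576,-0.6427,0.748],"tau":[-26.4575,-3.8384,1.6582,0.2817]}
{"k":11,"theta":[0.9171,0.1712,-0.6486,0.9487],"qdot":[0.949,-0.0459,-1.7594,0.8805],"p_ee":[-0.1607,-0.6453,0.737],"tau":[-27.7116,-4.1221,1.6433,0.3057]}
{"k":12,"theta":[0.9313,0.1708,-0.6752,0.9613],"qdot":[0.9451,-0.0009,-1.7781,0.8153],"p_ee":[-0.1638,-0.6478,0.7258],"tau":[-28.7606,-4.381,1.6258,0.3284]}
{"k":13,"theta":[0.9454,0.1708,-0.702,0.9728],"qdot":[0.9383,0.022,-1.793,0.7398],"p_ee":[-0.1669,-0.6503,0.7146],"tau":[-29.6217,-4.6095,1.6049,0.3521]}
{"k":14,"theta":[0.9595,0.1711,-0.729,0.9833],"qdot":[0.9283,0.0367,-1.8,0.6691],"p_ee":[-0.1699,-0.6525,0.7033],"tau":[-30.3318,-4.8157,1.5828,0.3717]}
{"k":15,"theta":[0.9733,0.1717,-0.756,0.9928],"qdot":[0.914,0.0562,-1.7952,0.6146],"p_ee":[-0.1728,-0.6546,0.6921],"tau":[-30.9225,-5.0081,1.5611,0.3843]}
{"k":16,"theta":[0.9869,0.1727,-0.7829,1.0016],"qdot":[0.8961,0.0794,-1.7811,0.5707],"p_ee":[-0.1756,-0.6564,0.6811],"tau":[-31.4075,-5.1875,1.5399,0.3929]}
{"k":17,"theta":[1.0002,0.1739,-0.8095,1.0098],"qdot":[0.8756,0.1023,-1.7608,0.5314],"p_ee":[-0.1783,-0.6581,0.6701],"tau":[-31.7966,-5.3527,1.5189,0.4001]}
{"k":18,"theta":[1.0132,0.1756,-0.8358,1.0174],"qdot":[0.8532,0.1235,-1.7362,0.4944],"p_ee":[-0.1809,-0.6595,0.6594],"tau":[-32.1011,-5.5035,1.498,0.4068]}
{"k":19,"theta":[1.0258,0.1775,-0.8616,1.0245],"qdot":[0.8293,0.1423,-1.7086,0.4594],"p_ee":[-0.1834,-0.6608,0.6488],"tau":[-32.3322,-5.6405,1.4773,0.4133]}
{"k":20,"theta":[1.038,0.1797,-0.8871,1.031],"qdot":[0.8045,0.1588,-1.6786,0.4263],"p_ee":[-0.1857,-0.6618,0.6384],"tau":[-32.5001,-5.7645,1.4567,0.4197]}
{"k":21,"theta":[1.0499,0.1821,-0.912,1.0371],"qdot":[0.779,0.1731,-1.647,0.3951],"p_ee":[-0.1879,-0.6627,0.6283],"tau":[-32.614,-5.8762,1.4362,0.426]}
{"k":22,"theta":[1.0614,0.1847,-0.9365,1.0427],"qdot":[0.7531,0.1854,-1.6142,0.3656],"p_ee":[-0.1899,-0.6633,0.6184],"tau":[-32.682,-5.9767,1.4157,0.4324]}
{"k":23,"theta":[1.0725,0.1876,-0.9605,1.0479],"qdot":[0.7271,0.1958,-1.5806,0.3379],"p_ee":[-0.1919,-0.6638,0.6088],"tau":[-32.7111,-6.0666,1.3952,0.4387]}
{"k":24,"theta":[1.0833,0.1905,-0.984,1.0528],"qdot":[0.7011,0.2045,-1.5465,0.3119],"p_ee":[-0.1937,-0.6641,0.5994],"tau":[-32.7073,-6.147,1.3745,0.4452]}
{"k":25,"theta":[1.0936,0.1936,-1.0069,1.0572],"qdot":[0.6753,0.2118,-1.5121,0.2874],"p_ee":[-0.1954,-0.6642,0.5904],"tau":[-32.6761,-6.2185,1.3537,0.4518]}
{"k":26,"theta":[1.1035,0.1968,-1.0294,1.0613],"qdot":[0.6497,0.2176,-1.4777,0.2644],"p_ee":[-0.197,-0.6642,0.5816],"tau":[-32.622,-6.2821,1.3326,0.4584]}
{"k":27,"theta":[1.1131,0.2,-1.0513,1.065],"qdot":[0.6245,0.2223,-1.4434,0.2428],"p_ee":[-0.1985,-0.664,0.5731],"tau":[-32.5489,-6.3382,1.3112,0.4652]}
{"k":28,"theta":[1.1223,0.2034,-1.0727,1.0685],"qdot":[0.5998,0.226,-1.4094,0.2225],"p_ee":[-0.1999,-0.6637,0.5648],"tau":[-32.4603,-6.3877,1.2894,0.4722]}
{"k":29,"theta":[1.1311,0.2067,-1.0936,1.0716],"qdot":[0.5757,0.2287,-1.3756,0.2033],"p_ee":[-0.2012,-0.6633,0.5569],"tau":[-32.3591,-6.4312,1.2674,0.4792]}
{"k":30,"theta":[1.1396,0.2102,-1.114,1.0745],"qdot":[0.5521,0.2305,-1.3422,0.1853],"p_ee":[-0.2024,-0.6627,0.5492]}
{"summary": "any joint saturated: no"}


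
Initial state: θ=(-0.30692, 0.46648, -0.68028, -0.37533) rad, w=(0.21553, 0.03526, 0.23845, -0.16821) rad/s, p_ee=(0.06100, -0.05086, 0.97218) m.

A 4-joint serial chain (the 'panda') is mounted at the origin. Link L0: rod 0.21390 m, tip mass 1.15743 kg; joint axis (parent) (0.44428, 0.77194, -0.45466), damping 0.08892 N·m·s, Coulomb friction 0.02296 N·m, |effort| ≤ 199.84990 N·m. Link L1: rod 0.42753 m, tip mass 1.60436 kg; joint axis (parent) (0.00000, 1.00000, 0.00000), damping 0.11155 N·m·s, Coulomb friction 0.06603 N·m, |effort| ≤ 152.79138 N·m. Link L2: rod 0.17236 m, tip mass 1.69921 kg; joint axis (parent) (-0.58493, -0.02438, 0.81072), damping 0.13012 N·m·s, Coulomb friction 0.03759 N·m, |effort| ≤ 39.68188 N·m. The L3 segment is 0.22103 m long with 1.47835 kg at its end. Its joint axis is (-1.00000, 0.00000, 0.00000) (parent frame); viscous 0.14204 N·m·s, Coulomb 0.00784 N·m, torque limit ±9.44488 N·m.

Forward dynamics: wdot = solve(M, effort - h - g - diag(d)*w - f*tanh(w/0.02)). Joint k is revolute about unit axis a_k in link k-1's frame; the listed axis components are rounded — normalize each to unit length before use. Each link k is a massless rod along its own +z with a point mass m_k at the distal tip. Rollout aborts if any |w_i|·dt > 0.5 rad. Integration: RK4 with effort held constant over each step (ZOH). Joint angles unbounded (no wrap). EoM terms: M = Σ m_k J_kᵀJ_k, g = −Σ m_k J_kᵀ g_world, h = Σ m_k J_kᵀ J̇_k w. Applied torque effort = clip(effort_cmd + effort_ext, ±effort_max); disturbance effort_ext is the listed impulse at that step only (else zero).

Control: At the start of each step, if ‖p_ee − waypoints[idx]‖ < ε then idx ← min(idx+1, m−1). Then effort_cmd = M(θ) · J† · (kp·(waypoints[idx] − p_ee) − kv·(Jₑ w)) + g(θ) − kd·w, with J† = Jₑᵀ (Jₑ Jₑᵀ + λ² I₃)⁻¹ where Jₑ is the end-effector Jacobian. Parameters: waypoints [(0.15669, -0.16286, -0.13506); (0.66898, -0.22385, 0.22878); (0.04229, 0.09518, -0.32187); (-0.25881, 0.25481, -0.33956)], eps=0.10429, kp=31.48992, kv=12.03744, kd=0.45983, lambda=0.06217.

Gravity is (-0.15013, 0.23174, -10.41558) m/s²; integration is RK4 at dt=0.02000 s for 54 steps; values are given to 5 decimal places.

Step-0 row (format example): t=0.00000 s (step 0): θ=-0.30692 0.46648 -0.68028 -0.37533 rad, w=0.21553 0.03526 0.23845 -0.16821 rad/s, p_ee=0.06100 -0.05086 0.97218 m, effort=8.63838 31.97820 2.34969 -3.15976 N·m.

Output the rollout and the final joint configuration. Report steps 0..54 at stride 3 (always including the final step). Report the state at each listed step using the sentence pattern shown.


t=0.06000 s (step 3): θ=-0.37349 0.61720 -0.78895 -0.59364 rad, w=-1.69616 3.98087 -2.61146 -5.82852 rad/s, p_ee=0.07481 -0.05459 0.92909 m, effort=19.22364 13.82825 1.61289 0.65728 N·m.
t=0.12000 s (step 6): θ=-0.45278 0.86422 -0.93643 -0.96641 rad, w=-0.77484 3.98545 -2.27216 -6.30217 rad/s, p_ee=0.09535 -0.04327 0.84201 m, effort=21.02697 -0.85242 -0.01704 1.75164 N·m.
t=0.18000 s (step 9): θ=-0.45479 1.07147 -1.06401 -1.33410 rad, w=0.73825 2.81500 -2.03703 -5.96547 rad/s, p_ee=0.12546 -0.03002 0.74431 m, effort=9.46713 -15.10536 -1.10489 2.70727 N·m.
t=0.24000 s (step 12): θ=-0.36458 1.18797 -1.18007 -1.68399 rad, w=2.23098 0.98882 -1.82173 -5.73500 rad/s, p_ee=0.16261 -0.02537 0.64939 m, effort=-8.56610 -28.94600 -2.23273 3.45042 N·m.
t=0.30000 s (step 15): θ=-0.19930 1.18348 -1.27358 -2.02412 rad, w=3.15459 -1.14623 -1.24558 -5.62895 rad/s, p_ee=0.20277 -0.03129 0.56560 m, effort=-29.13143 -41.02246 -3.32533 3.96867 N·m.
t=0.36000 s (step 18): θ=-0.00535 1.05321 -1.31879 -2.36327 rad, w=3.17063 -3.13686 -0.23079 -5.70753 rad/s, p_ee=0.24128 -0.04568 0.50134 m, effort=-49.30925 -46.79996 -3.69838 4.23904 N·m.
t=0.42000 s (step 21): θ=0.15243 0.85204 -1.30212 -2.67659 rad, w=1.80086 -2.67388 0.53401 -3.89685 rad/s, p_ee=0.27482 -0.06182 0.46838 m, effort=-7.66318 17.43659 3.38215 2.62268 N·m.
t=0.48000 s (step 24): θ=0.19332 0.84947 -1.26296 -2.73698 rad, w=-0.29686 2.52534 1.23457 1.39541 rad/s, p_ee=0.29628 -0.07263 0.45068 m, effort=4.10637 21.96498 3.61256 0.45572 N·m.
t=0.54000 s (step 27): θ=0.13201 1.09994 -1.12697 -2.60195 rad, w=-1.67544 5.32877 3.22292 2.60190 rad/s, p_ee=0.32021 -0.08273 0.41180 m, effort=-30.84899 -18.72789 -1.40260 0.90591 N·m.
t=0.60000 s (step 30): θ=0.01040 1.41990 -0.90858 -2.47152 rad, w=-2.18821 4.96275 3.74602 1.59412 rad/s, p_ee=0.34951 -0.08731 0.35287 m, effort=-29.11726 -38.55490 -4.78579 1.39229 N·m.
t=0.66000 s (step 33): θ=-0.09974 1.66832 -0.72103 -2.42143 rad, w=-1.32802 3.33178 2.31312 0.12857 rad/s, p_ee=0.36697 -0.08282 0.28916 m, effort=-13.36935 -29.84864 -4.51778 1.64941 N·m.
t=0.72000 s (step 36): θ=-0.14354 1.83388 -0.63575 -2.43919 rad, w=-0.18817 2.31768 0.65460 -0.57316 rad/s, p_ee=0.37033 -0.07831 0.22985 m, effort=-13.11499 -22.87972 -3.20017 1.63273 N·m.
t=0.78000 s (step 39): θ=-0.13726 1.96262 -0.61884 -2.47255 rad, w=0.28686 2.05604 0.07263 -0.45260 rad/s, p_ee=0.36637 -0.07889 0.17365 m, effort=-17.60553 -21.77393 -2.61928 1.35680 N·m.
t=0.84000 s (step 42): θ=-0.12177 2.08801 -0.61198 -2.48762 rad, w=0.17513 2.14054 0.20785 -0.04755 rad/s, p_ee=0.35721 -0.08370 0.11960 m, effort=-19.64330 -22.67339 -2.78126 1.01237 N·m.
t=0.90000 s (step 45): θ=-0.11910 2.21858 -0.59292 -2.48172 rad, w=-0.08454 2.18932 0.41275 0.21442 rad/s, p_ee=0.34218 -0.09039 0.06956 m, effort=-19.32803 -23.45879 -3.13307 0.72553 N·m.
t=0.96000 s (step 48): θ=-0.12904 2.34677 -0.56652 -2.46630 rad, w=-0.22789 2.05970 0.44456 0.28292 rad/s, p_ee=0.32231 -0.09739 0.02577 m, effort=-18.01008 -23.23869 -3.34136 0.48597 N·m.
t=1.02000 s (step 51): θ=-0.14230 2.46245 -0.54306 -2.45028 rad, w=-0.19709 1.78269 0.32499 0.25104 rad/s, p_ee=0.30017 -0.10410 -0.01055 m, effort=-16.44278 -22.04617 -3.35845 0.27410 N·m.
t=1.08000 s (step 54): θ=-0.15010 2.55946 -0.52894 -2.43661 rad, w=-0.06391 1.45348 0.14998 0.21382 rad/s, p_ee=0.27841 -0.11030 -0.03963 m.
final θ (rad): -0.15010 2.55946 -0.52894 -2.43661
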